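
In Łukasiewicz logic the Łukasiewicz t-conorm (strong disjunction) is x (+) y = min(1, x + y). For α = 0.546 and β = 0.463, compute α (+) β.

1.000

α (+) β = min(1, 0.546 + 0.463) = min(1, 1.009) = 1.000
For comparison, the Gödel t-conorm max(x, y) would give 0.546.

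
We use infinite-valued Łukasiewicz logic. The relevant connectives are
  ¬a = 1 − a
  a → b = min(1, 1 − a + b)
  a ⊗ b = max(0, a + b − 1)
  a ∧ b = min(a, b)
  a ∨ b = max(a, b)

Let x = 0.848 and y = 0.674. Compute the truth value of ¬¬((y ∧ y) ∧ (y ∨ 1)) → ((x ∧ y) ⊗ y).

0.674

y ∧ y = min(0.674, 0.674) = 0.674
y ∨ 1 = max(0.674, 1.000) = 1.000
(y ∧ y) ∧ (y ∨ 1) = min(0.674, 1.000) = 0.674
¬((y ∧ y) ∧ (y ∨ 1)) = 1 − 0.674 = 0.326
¬¬((y ∧ y) ∧ (y ∨ 1)) = 1 − 0.326 = 0.674
x ∧ y = min(0.848, 0.674) = 0.674
(x ∧ y) ⊗ y = max(0, 0.674 + 0.674 − 1) = max(0, 0.348) = 0.348
¬¬((y ∧ y) ∧ (y ∨ 1)) → ((x ∧ y) ⊗ y) = min(1, 1 − 0.674 + 0.348) = min(1, 0.674) = 0.674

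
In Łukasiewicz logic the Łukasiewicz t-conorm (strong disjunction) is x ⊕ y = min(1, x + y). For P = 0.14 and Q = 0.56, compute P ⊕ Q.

0.70

P ⊕ Q = min(1, 0.14 + 0.56) = min(1, 0.70) = 0.70
For comparison, the Gödel t-conorm max(x, y) would give 0.56.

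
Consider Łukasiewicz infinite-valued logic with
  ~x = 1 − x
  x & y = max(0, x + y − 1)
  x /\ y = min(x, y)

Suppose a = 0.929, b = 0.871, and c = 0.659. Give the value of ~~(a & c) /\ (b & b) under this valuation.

0.588

a & c = max(0, 0.929 + 0.659 − 1) = max(0, 0.588) = 0.588
~(a & c) = 1 − 0.588 = 0.412
~~(a & c) = 1 − 0.412 = 0.588
b & b = max(0, 0.871 + 0.871 − 1) = max(0, 0.742) = 0.742
~~(a & c) /\ (b & b) = min(0.588, 0.742) = 0.588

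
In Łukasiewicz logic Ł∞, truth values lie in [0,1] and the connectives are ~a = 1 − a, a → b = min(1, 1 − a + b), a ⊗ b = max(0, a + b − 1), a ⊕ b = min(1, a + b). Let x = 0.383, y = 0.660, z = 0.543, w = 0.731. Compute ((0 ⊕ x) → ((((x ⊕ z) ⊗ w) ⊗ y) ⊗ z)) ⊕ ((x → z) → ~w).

0 ⊕ x = min(1, 0.000 + 0.383) = min(1, 0.383) = 0.383
x ⊕ z = min(1, 0.383 + 0.543) = min(1, 0.926) = 0.926
(x ⊕ z) ⊗ w = max(0, 0.926 + 0.731 − 1) = max(0, 0.657) = 0.657
((x ⊕ z) ⊗ w) ⊗ y = max(0, 0.657 + 0.660 − 1) = max(0, 0.317) = 0.317
(((x ⊕ z) ⊗ w) ⊗ y) ⊗ z = max(0, 0.317 + 0.543 − 1) = max(0, -0.140) = 0.000
(0 ⊕ x) → ((((x ⊕ z) ⊗ w) ⊗ y) ⊗ z) = min(1, 1 − 0.383 + 0.000) = min(1, 0.617) = 0.617
x → z = min(1, 1 − 0.383 + 0.543) = min(1, 1.160) = 1.000
~w = 1 − 0.731 = 0.269
(x → z) → ~w = min(1, 1 − 1.000 + 0.269) = min(1, 0.269) = 0.269
((0 ⊕ x) → ((((x ⊕ z) ⊗ w) ⊗ y) ⊗ z)) ⊕ ((x → z) → ~w) = min(1, 0.617 + 0.269) = min(1, 0.886) = 0.886

0.886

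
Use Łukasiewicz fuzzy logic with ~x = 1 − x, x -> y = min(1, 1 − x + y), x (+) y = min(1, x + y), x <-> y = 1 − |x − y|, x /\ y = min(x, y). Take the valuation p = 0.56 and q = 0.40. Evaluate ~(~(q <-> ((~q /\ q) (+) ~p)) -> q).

~q = 1 − 0.40 = 0.60
~q /\ q = min(0.60, 0.40) = 0.40
~p = 1 − 0.56 = 0.44
(~q /\ q) (+) ~p = min(1, 0.40 + 0.44) = min(1, 0.84) = 0.84
q <-> ((~q /\ q) (+) ~p) = 1 − |0.40 − 0.84| = 1 − 0.44 = 0.56
~(q <-> ((~q /\ q) (+) ~p)) = 1 − 0.56 = 0.44
~(q <-> ((~q /\ q) (+) ~p)) -> q = min(1, 1 − 0.44 + 0.40) = min(1, 0.96) = 0.96
~(~(q <-> ((~q /\ q) (+) ~p)) -> q) = 1 − 0.96 = 0.04

0.04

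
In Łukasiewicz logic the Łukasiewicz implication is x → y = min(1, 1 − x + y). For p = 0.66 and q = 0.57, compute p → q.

p → q = min(1, 1 − 0.66 + 0.57) = min(1, 0.91) = 0.91
For comparison, the Gödel implication (1 if x ≤ y else y) would give 0.57.

0.91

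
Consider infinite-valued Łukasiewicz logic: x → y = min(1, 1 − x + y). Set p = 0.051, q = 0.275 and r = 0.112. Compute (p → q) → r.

0.112

p → q = min(1, 1 − 0.051 + 0.275) = min(1, 1.224) = 1.000
(p → q) → r = min(1, 1 − 1.000 + 0.112) = min(1, 0.112) = 0.112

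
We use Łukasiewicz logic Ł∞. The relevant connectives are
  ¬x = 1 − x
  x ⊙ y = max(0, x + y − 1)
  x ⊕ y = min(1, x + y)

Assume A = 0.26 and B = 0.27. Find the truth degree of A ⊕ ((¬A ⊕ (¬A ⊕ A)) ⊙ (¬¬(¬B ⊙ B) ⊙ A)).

¬A = 1 − 0.26 = 0.74
¬A ⊕ A = min(1, 0.74 + 0.26) = min(1, 1.00) = 1.00
¬A ⊕ (¬A ⊕ A) = min(1, 0.74 + 1.00) = min(1, 1.74) = 1.00
¬B = 1 − 0.27 = 0.73
¬B ⊙ B = max(0, 0.73 + 0.27 − 1) = max(0, 0.00) = 0.00
¬(¬B ⊙ B) = 1 − 0.00 = 1.00
¬¬(¬B ⊙ B) = 1 − 1.00 = 0.00
¬¬(¬B ⊙ B) ⊙ A = max(0, 0.00 + 0.26 − 1) = max(0, -0.74) = 0.00
(¬A ⊕ (¬A ⊕ A)) ⊙ (¬¬(¬B ⊙ B) ⊙ A) = max(0, 1.00 + 0.00 − 1) = max(0, 0.00) = 0.00
A ⊕ ((¬A ⊕ (¬A ⊕ A)) ⊙ (¬¬(¬B ⊙ B) ⊙ A)) = min(1, 0.26 + 0.00) = min(1, 0.26) = 0.26

0.26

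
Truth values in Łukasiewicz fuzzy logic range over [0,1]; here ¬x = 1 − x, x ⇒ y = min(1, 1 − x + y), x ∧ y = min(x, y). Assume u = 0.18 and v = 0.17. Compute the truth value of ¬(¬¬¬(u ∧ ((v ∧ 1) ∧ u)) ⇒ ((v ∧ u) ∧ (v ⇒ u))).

v ∧ 1 = min(0.17, 1.00) = 0.17
(v ∧ 1) ∧ u = min(0.17, 0.18) = 0.17
u ∧ ((v ∧ 1) ∧ u) = min(0.18, 0.17) = 0.17
¬(u ∧ ((v ∧ 1) ∧ u)) = 1 − 0.17 = 0.83
¬¬(u ∧ ((v ∧ 1) ∧ u)) = 1 − 0.83 = 0.17
¬¬¬(u ∧ ((v ∧ 1) ∧ u)) = 1 − 0.17 = 0.83
v ∧ u = min(0.17, 0.18) = 0.17
v ⇒ u = min(1, 1 − 0.17 + 0.18) = min(1, 1.01) = 1.00
(v ∧ u) ∧ (v ⇒ u) = min(0.17, 1.00) = 0.17
¬¬¬(u ∧ ((v ∧ 1) ∧ u)) ⇒ ((v ∧ u) ∧ (v ⇒ u)) = min(1, 1 − 0.83 + 0.17) = min(1, 0.34) = 0.34
¬(¬¬¬(u ∧ ((v ∧ 1) ∧ u)) ⇒ ((v ∧ u) ∧ (v ⇒ u))) = 1 − 0.34 = 0.66

0.66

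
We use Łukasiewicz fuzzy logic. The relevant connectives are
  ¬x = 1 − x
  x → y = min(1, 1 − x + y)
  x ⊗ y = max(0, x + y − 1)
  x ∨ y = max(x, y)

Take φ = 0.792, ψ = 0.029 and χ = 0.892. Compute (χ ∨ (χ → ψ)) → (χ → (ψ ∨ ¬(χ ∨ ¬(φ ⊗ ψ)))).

0.245

χ → ψ = min(1, 1 − 0.892 + 0.029) = min(1, 0.137) = 0.137
χ ∨ (χ → ψ) = max(0.892, 0.137) = 0.892
φ ⊗ ψ = max(0, 0.792 + 0.029 − 1) = max(0, -0.179) = 0.000
¬(φ ⊗ ψ) = 1 − 0.000 = 1.000
χ ∨ ¬(φ ⊗ ψ) = max(0.892, 1.000) = 1.000
¬(χ ∨ ¬(φ ⊗ ψ)) = 1 − 1.000 = 0.000
ψ ∨ ¬(χ ∨ ¬(φ ⊗ ψ)) = max(0.029, 0.000) = 0.029
χ → (ψ ∨ ¬(χ ∨ ¬(φ ⊗ ψ))) = min(1, 1 − 0.892 + 0.029) = min(1, 0.137) = 0.137
(χ ∨ (χ → ψ)) → (χ → (ψ ∨ ¬(χ ∨ ¬(φ ⊗ ψ)))) = min(1, 1 − 0.892 + 0.137) = min(1, 0.245) = 0.245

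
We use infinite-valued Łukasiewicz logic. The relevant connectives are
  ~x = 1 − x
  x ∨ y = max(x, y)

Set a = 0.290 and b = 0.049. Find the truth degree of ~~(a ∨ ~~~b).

~b = 1 − 0.049 = 0.951
~~b = 1 − 0.951 = 0.049
~~~b = 1 − 0.049 = 0.951
a ∨ ~~~b = max(0.290, 0.951) = 0.951
~(a ∨ ~~~b) = 1 − 0.951 = 0.049
~~(a ∨ ~~~b) = 1 − 0.049 = 0.951

0.951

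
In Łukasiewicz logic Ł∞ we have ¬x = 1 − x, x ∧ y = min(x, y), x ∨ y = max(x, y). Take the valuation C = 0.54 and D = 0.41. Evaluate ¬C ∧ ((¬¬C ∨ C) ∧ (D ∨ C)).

0.46

¬C = 1 − 0.54 = 0.46
¬¬C = 1 − 0.46 = 0.54
¬¬C ∨ C = max(0.54, 0.54) = 0.54
D ∨ C = max(0.41, 0.54) = 0.54
(¬¬C ∨ C) ∧ (D ∨ C) = min(0.54, 0.54) = 0.54
¬C ∧ ((¬¬C ∨ C) ∧ (D ∨ C)) = min(0.46, 0.54) = 0.46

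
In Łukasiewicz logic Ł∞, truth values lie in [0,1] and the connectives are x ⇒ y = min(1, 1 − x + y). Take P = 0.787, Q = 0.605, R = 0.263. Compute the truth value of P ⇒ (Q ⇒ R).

Q ⇒ R = min(1, 1 − 0.605 + 0.263) = min(1, 0.658) = 0.658
P ⇒ (Q ⇒ R) = min(1, 1 − 0.787 + 0.658) = min(1, 0.871) = 0.871

0.871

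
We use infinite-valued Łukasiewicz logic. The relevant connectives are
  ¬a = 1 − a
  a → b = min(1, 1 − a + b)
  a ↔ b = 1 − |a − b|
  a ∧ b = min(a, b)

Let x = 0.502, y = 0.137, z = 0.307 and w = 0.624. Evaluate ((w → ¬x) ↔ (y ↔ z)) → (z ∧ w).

¬x = 1 − 0.502 = 0.498
w → ¬x = min(1, 1 − 0.624 + 0.498) = min(1, 0.874) = 0.874
y ↔ z = 1 − |0.137 − 0.307| = 1 − 0.170 = 0.830
(w → ¬x) ↔ (y ↔ z) = 1 − |0.874 − 0.830| = 1 − 0.044 = 0.956
z ∧ w = min(0.307, 0.624) = 0.307
((w → ¬x) ↔ (y ↔ z)) → (z ∧ w) = min(1, 1 − 0.956 + 0.307) = min(1, 0.351) = 0.351

0.351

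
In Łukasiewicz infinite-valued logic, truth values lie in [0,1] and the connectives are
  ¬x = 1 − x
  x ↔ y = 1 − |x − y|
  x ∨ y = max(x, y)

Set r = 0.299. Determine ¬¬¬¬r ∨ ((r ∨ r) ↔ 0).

0.701

¬r = 1 − 0.299 = 0.701
¬¬r = 1 − 0.701 = 0.299
¬¬¬r = 1 − 0.299 = 0.701
¬¬¬¬r = 1 − 0.701 = 0.299
r ∨ r = max(0.299, 0.299) = 0.299
(r ∨ r) ↔ 0 = 1 − |0.299 − 0.000| = 1 − 0.299 = 0.701
¬¬¬¬r ∨ ((r ∨ r) ↔ 0) = max(0.299, 0.701) = 0.701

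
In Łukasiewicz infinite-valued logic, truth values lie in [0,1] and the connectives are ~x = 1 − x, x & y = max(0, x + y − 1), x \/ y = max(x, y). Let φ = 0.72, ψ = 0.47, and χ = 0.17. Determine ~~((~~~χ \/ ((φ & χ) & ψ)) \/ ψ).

0.83

~χ = 1 − 0.17 = 0.83
~~χ = 1 − 0.83 = 0.17
~~~χ = 1 − 0.17 = 0.83
φ & χ = max(0, 0.72 + 0.17 − 1) = max(0, -0.11) = 0.00
(φ & χ) & ψ = max(0, 0.00 + 0.47 − 1) = max(0, -0.53) = 0.00
~~~χ \/ ((φ & χ) & ψ) = max(0.83, 0.00) = 0.83
(~~~χ \/ ((φ & χ) & ψ)) \/ ψ = max(0.83, 0.47) = 0.83
~((~~~χ \/ ((φ & χ) & ψ)) \/ ψ) = 1 − 0.83 = 0.17
~~((~~~χ \/ ((φ & χ) & ψ)) \/ ψ) = 1 − 0.17 = 0.83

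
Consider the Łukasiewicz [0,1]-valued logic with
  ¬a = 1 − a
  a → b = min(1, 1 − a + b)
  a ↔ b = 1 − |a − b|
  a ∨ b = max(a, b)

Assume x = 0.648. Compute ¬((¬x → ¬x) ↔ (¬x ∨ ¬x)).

¬x = 1 − 0.648 = 0.352
¬x → ¬x = min(1, 1 − 0.352 + 0.352) = min(1, 1.000) = 1.000
¬x ∨ ¬x = max(0.352, 0.352) = 0.352
(¬x → ¬x) ↔ (¬x ∨ ¬x) = 1 − |1.000 − 0.352| = 1 − 0.648 = 0.352
¬((¬x → ¬x) ↔ (¬x ∨ ¬x)) = 1 − 0.352 = 0.648

0.648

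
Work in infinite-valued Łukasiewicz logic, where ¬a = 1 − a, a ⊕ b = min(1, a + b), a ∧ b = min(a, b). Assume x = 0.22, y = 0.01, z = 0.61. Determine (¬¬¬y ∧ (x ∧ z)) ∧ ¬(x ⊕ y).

0.22

¬y = 1 − 0.01 = 0.99
¬¬y = 1 − 0.99 = 0.01
¬¬¬y = 1 − 0.01 = 0.99
x ∧ z = min(0.22, 0.61) = 0.22
¬¬¬y ∧ (x ∧ z) = min(0.99, 0.22) = 0.22
x ⊕ y = min(1, 0.22 + 0.01) = min(1, 0.23) = 0.23
¬(x ⊕ y) = 1 − 0.23 = 0.77
(¬¬¬y ∧ (x ∧ z)) ∧ ¬(x ⊕ y) = min(0.22, 0.77) = 0.22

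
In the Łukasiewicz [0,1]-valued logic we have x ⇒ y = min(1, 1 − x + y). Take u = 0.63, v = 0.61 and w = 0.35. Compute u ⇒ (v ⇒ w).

1.00

v ⇒ w = min(1, 1 − 0.61 + 0.35) = min(1, 0.74) = 0.74
u ⇒ (v ⇒ w) = min(1, 1 − 0.63 + 0.74) = min(1, 1.11) = 1.00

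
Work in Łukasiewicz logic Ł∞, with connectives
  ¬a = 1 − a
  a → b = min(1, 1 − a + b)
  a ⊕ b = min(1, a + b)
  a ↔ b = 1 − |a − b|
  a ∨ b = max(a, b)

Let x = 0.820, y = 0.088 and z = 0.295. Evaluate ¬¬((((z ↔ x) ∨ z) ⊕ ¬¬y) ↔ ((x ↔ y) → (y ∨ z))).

z ↔ x = 1 − |0.295 − 0.820| = 1 − 0.525 = 0.475
(z ↔ x) ∨ z = max(0.475, 0.295) = 0.475
¬y = 1 − 0.088 = 0.912
¬¬y = 1 − 0.912 = 0.088
((z ↔ x) ∨ z) ⊕ ¬¬y = min(1, 0.475 + 0.088) = min(1, 0.563) = 0.563
x ↔ y = 1 − |0.820 − 0.088| = 1 − 0.732 = 0.268
y ∨ z = max(0.088, 0.295) = 0.295
(x ↔ y) → (y ∨ z) = min(1, 1 − 0.268 + 0.295) = min(1, 1.027) = 1.000
(((z ↔ x) ∨ z) ⊕ ¬¬y) ↔ ((x ↔ y) → (y ∨ z)) = 1 − |0.563 − 1.000| = 1 − 0.437 = 0.563
¬((((z ↔ x) ∨ z) ⊕ ¬¬y) ↔ ((x ↔ y) → (y ∨ z))) = 1 − 0.563 = 0.437
¬¬((((z ↔ x) ∨ z) ⊕ ¬¬y) ↔ ((x ↔ y) → (y ∨ z))) = 1 − 0.437 = 0.563

0.563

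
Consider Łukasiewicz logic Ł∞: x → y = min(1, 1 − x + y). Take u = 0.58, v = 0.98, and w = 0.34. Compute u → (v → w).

0.78

v → w = min(1, 1 − 0.98 + 0.34) = min(1, 0.36) = 0.36
u → (v → w) = min(1, 1 − 0.58 + 0.36) = min(1, 0.78) = 0.78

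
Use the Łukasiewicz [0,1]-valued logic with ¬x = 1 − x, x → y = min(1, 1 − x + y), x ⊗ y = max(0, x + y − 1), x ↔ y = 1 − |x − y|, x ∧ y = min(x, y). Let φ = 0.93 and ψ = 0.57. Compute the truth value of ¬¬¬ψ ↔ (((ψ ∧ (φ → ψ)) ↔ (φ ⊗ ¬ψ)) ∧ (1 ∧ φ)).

¬ψ = 1 − 0.57 = 0.43
¬¬ψ = 1 − 0.43 = 0.57
¬¬¬ψ = 1 − 0.57 = 0.43
φ → ψ = min(1, 1 − 0.93 + 0.57) = min(1, 0.64) = 0.64
ψ ∧ (φ → ψ) = min(0.57, 0.64) = 0.57
φ ⊗ ¬ψ = max(0, 0.93 + 0.43 − 1) = max(0, 0.36) = 0.36
(ψ ∧ (φ → ψ)) ↔ (φ ⊗ ¬ψ) = 1 − |0.57 − 0.36| = 1 − 0.21 = 0.79
1 ∧ φ = min(1.00, 0.93) = 0.93
((ψ ∧ (φ → ψ)) ↔ (φ ⊗ ¬ψ)) ∧ (1 ∧ φ) = min(0.79, 0.93) = 0.79
¬¬¬ψ ↔ (((ψ ∧ (φ → ψ)) ↔ (φ ⊗ ¬ψ)) ∧ (1 ∧ φ)) = 1 − |0.43 − 0.79| = 1 − 0.36 = 0.64

0.64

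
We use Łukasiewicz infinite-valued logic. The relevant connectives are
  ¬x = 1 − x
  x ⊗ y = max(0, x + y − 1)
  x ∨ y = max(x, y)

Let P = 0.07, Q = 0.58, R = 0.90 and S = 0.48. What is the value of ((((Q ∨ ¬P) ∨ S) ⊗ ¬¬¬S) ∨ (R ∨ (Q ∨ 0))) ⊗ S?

0.38

¬P = 1 − 0.07 = 0.93
Q ∨ ¬P = max(0.58, 0.93) = 0.93
(Q ∨ ¬P) ∨ S = max(0.93, 0.48) = 0.93
¬S = 1 − 0.48 = 0.52
¬¬S = 1 − 0.52 = 0.48
¬¬¬S = 1 − 0.48 = 0.52
((Q ∨ ¬P) ∨ S) ⊗ ¬¬¬S = max(0, 0.93 + 0.52 − 1) = max(0, 0.45) = 0.45
Q ∨ 0 = max(0.58, 0.00) = 0.58
R ∨ (Q ∨ 0) = max(0.90, 0.58) = 0.90
(((Q ∨ ¬P) ∨ S) ⊗ ¬¬¬S) ∨ (R ∨ (Q ∨ 0)) = max(0.45, 0.90) = 0.90
((((Q ∨ ¬P) ∨ S) ⊗ ¬¬¬S) ∨ (R ∨ (Q ∨ 0))) ⊗ S = max(0, 0.90 + 0.48 − 1) = max(0, 0.38) = 0.38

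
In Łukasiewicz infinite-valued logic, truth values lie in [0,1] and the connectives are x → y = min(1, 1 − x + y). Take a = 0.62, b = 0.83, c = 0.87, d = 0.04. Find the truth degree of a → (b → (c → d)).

c → d = min(1, 1 − 0.87 + 0.04) = min(1, 0.17) = 0.17
b → (c → d) = min(1, 1 − 0.83 + 0.17) = min(1, 0.34) = 0.34
a → (b → (c → d)) = min(1, 1 − 0.62 + 0.34) = min(1, 0.72) = 0.72

0.72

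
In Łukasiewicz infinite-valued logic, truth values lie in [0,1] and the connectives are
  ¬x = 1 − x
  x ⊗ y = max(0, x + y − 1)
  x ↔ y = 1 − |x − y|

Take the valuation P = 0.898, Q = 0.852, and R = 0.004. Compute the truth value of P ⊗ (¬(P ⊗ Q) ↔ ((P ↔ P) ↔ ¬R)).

P ⊗ Q = max(0, 0.898 + 0.852 − 1) = max(0, 0.750) = 0.750
¬(P ⊗ Q) = 1 − 0.750 = 0.250
P ↔ P = 1 − |0.898 − 0.898| = 1 − 0.000 = 1.000
¬R = 1 − 0.004 = 0.996
(P ↔ P) ↔ ¬R = 1 − |1.000 − 0.996| = 1 − 0.004 = 0.996
¬(P ⊗ Q) ↔ ((P ↔ P) ↔ ¬R) = 1 − |0.250 − 0.996| = 1 − 0.746 = 0.254
P ⊗ (¬(P ⊗ Q) ↔ ((P ↔ P) ↔ ¬R)) = max(0, 0.898 + 0.254 − 1) = max(0, 0.152) = 0.152

0.152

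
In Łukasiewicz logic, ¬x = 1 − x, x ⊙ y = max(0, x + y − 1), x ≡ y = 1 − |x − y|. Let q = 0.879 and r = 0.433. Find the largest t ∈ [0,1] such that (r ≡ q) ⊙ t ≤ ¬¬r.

r ≡ q = 1 − |0.433 − 0.879| = 1 − 0.446 = 0.554
So the left factor is r ≡ q = 0.554.
¬r = 1 − 0.433 = 0.567
¬¬r = 1 − 0.567 = 0.433
So the right-hand bound is ¬¬r = 0.433.
The residuum of the Łukasiewicz t-norm gives the supremum: min(1, 1 − 0.554 + 0.433).
1 − 0.554 + 0.433 = 0.879, so t = min(1, 0.879) = 0.879.
Check: 0.554 ⊙ 0.879 = max(0, 0.433) = 0.433 ≤ 0.433.

0.879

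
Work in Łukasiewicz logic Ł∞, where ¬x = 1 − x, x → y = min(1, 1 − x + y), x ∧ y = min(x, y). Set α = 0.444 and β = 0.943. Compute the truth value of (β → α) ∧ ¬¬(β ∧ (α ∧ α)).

β → α = min(1, 1 − 0.943 + 0.444) = min(1, 0.501) = 0.501
α ∧ α = min(0.444, 0.444) = 0.444
β ∧ (α ∧ α) = min(0.943, 0.444) = 0.444
¬(β ∧ (α ∧ α)) = 1 − 0.444 = 0.556
¬¬(β ∧ (α ∧ α)) = 1 − 0.556 = 0.444
(β → α) ∧ ¬¬(β ∧ (α ∧ α)) = min(0.501, 0.444) = 0.444

0.444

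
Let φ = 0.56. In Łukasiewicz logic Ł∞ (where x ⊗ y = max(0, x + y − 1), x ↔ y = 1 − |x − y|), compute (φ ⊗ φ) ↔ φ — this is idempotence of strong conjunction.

0.56

φ ⊗ φ = max(0, 0.56 + 0.56 − 1) = max(0, 0.12) = 0.12
(φ ⊗ φ) ↔ φ = 1 − |0.12 − 0.56| = 1 − 0.44 = 0.56
(The value 0.56 < 1 shows this instance is not satisfied; fails in Ł∞ since a ⊗ a = max(0, 2a−1) ≠ a in general.)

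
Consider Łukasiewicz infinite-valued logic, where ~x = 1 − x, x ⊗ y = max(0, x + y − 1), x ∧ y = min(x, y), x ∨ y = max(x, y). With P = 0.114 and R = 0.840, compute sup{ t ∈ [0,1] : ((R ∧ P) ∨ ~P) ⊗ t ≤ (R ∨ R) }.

0.954

R ∧ P = min(0.840, 0.114) = 0.114
~P = 1 − 0.114 = 0.886
(R ∧ P) ∨ ~P = max(0.114, 0.886) = 0.886
So the left factor is (R ∧ P) ∨ ~P = 0.886.
R ∨ R = max(0.840, 0.840) = 0.840
So the right-hand bound is R ∨ R = 0.840.
The residuum of the Łukasiewicz t-norm gives the supremum: min(1, 1 − 0.886 + 0.840).
1 − 0.886 + 0.840 = 0.954, so t = min(1, 0.954) = 0.954.
Check: 0.886 ⊗ 0.954 = max(0, 0.840) = 0.840 ≤ 0.840.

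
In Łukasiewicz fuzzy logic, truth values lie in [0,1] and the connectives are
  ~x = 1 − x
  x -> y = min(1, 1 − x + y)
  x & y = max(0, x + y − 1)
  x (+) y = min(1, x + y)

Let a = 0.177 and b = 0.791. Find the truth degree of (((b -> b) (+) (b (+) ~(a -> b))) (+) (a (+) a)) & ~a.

b -> b = min(1, 1 − 0.791 + 0.791) = min(1, 1.000) = 1.000
a -> b = min(1, 1 − 0.177 + 0.791) = min(1, 1.614) = 1.000
~(a -> b) = 1 − 1.000 = 0.000
b (+) ~(a -> b) = min(1, 0.791 + 0.000) = min(1, 0.791) = 0.791
(b -> b) (+) (b (+) ~(a -> b)) = min(1, 1.000 + 0.791) = min(1, 1.791) = 1.000
a (+) a = min(1, 0.177 + 0.177) = min(1, 0.354) = 0.354
((b -> b) (+) (b (+) ~(a -> b))) (+) (a (+) a) = min(1, 1.000 + 0.354) = min(1, 1.354) = 1.000
~a = 1 − 0.177 = 0.823
(((b -> b) (+) (b (+) ~(a -> b))) (+) (a (+) a)) & ~a = max(0, 1.000 + 0.823 − 1) = max(0, 0.823) = 0.823

0.823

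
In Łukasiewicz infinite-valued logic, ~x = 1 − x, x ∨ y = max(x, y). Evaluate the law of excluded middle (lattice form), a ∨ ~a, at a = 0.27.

0.73

~a = 1 − 0.27 = 0.73
a ∨ ~a = max(0.27, 0.73) = 0.73
(The value 0.73 < 1 shows this instance is not satisfied; not a Ł∞-tautology — its value is max(a, 1−a).)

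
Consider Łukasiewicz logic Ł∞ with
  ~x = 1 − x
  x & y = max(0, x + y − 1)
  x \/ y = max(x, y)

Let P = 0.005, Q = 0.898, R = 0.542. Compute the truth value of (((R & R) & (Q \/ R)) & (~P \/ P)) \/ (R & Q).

0.440

R & R = max(0, 0.542 + 0.542 − 1) = max(0, 0.084) = 0.084
Q \/ R = max(0.898, 0.542) = 0.898
(R & R) & (Q \/ R) = max(0, 0.084 + 0.898 − 1) = max(0, -0.018) = 0.000
~P = 1 − 0.005 = 0.995
~P \/ P = max(0.995, 0.005) = 0.995
((R & R) & (Q \/ R)) & (~P \/ P) = max(0, 0.000 + 0.995 − 1) = max(0, -0.005) = 0.000
R & Q = max(0, 0.542 + 0.898 − 1) = max(0, 0.440) = 0.440
(((R & R) & (Q \/ R)) & (~P \/ P)) \/ (R & Q) = max(0.000, 0.440) = 0.440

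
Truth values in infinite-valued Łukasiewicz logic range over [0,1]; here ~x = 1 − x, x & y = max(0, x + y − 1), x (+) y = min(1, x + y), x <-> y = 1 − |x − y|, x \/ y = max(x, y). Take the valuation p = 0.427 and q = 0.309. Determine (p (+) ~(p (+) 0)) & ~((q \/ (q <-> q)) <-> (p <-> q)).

p (+) 0 = min(1, 0.427 + 0.000) = min(1, 0.427) = 0.427
~(p (+) 0) = 1 − 0.427 = 0.573
p (+) ~(p (+) 0) = min(1, 0.427 + 0.573) = min(1, 1.000) = 1.000
q <-> q = 1 − |0.309 − 0.309| = 1 − 0.000 = 1.000
q \/ (q <-> q) = max(0.309, 1.000) = 1.000
p <-> q = 1 − |0.427 − 0.309| = 1 − 0.118 = 0.882
(q \/ (q <-> q)) <-> (p <-> q) = 1 − |1.000 − 0.882| = 1 − 0.118 = 0.882
~((q \/ (q <-> q)) <-> (p <-> q)) = 1 − 0.882 = 0.118
(p (+) ~(p (+) 0)) & ~((q \/ (q <-> q)) <-> (p <-> q)) = max(0, 1.000 + 0.118 − 1) = max(0, 0.118) = 0.118

0.118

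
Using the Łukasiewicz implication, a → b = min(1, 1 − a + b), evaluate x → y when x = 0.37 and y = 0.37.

1.00

x → y = min(1, 1 − 0.37 + 0.37) = min(1, 1.00) = 1.00
For comparison, the Gödel implication (1 if a ≤ b else b) would give 1.00.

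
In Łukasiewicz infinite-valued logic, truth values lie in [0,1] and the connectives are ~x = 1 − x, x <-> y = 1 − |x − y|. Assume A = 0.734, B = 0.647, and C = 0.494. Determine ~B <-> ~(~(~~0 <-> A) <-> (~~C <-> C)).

~B = 1 − 0.647 = 0.353
~0 = 1 − 0.000 = 1.000
~~0 = 1 − 1.000 = 0.000
~~0 <-> A = 1 − |0.000 − 0.734| = 1 − 0.734 = 0.266
~(~~0 <-> A) = 1 − 0.266 = 0.734
~C = 1 − 0.494 = 0.506
~~C = 1 − 0.506 = 0.494
~~C <-> C = 1 − |0.494 − 0.494| = 1 − 0.000 = 1.000
~(~~0 <-> A) <-> (~~C <-> C) = 1 − |0.734 − 1.000| = 1 − 0.266 = 0.734
~(~(~~0 <-> A) <-> (~~C <-> C)) = 1 − 0.734 = 0.266
~B <-> ~(~(~~0 <-> A) <-> (~~C <-> C)) = 1 − |0.353 − 0.266| = 1 − 0.087 = 0.913

0.913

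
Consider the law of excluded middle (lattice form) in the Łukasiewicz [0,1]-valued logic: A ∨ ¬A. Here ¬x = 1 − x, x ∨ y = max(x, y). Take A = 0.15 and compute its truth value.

¬A = 1 − 0.15 = 0.85
A ∨ ¬A = max(0.15, 0.85) = 0.85
(The value 0.85 < 1 shows this instance is not satisfied; not a Ł∞-tautology — its value is max(a, 1−a).)

0.85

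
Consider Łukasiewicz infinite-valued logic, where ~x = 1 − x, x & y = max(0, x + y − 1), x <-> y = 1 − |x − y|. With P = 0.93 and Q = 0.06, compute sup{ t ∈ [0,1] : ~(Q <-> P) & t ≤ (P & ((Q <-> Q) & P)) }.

0.99

Q <-> P = 1 − |0.06 − 0.93| = 1 − 0.87 = 0.13
~(Q <-> P) = 1 − 0.13 = 0.87
So the left factor is ~(Q <-> P) = 0.87.
Q <-> Q = 1 − |0.06 − 0.06| = 1 − 0.00 = 1.00
(Q <-> Q) & P = max(0, 1.00 + 0.93 − 1) = max(0, 0.93) = 0.93
P & ((Q <-> Q) & P) = max(0, 0.93 + 0.93 − 1) = max(0, 0.86) = 0.86
So the right-hand bound is P & ((Q <-> Q) & P) = 0.86.
The residuum of the Łukasiewicz t-norm gives the supremum: min(1, 1 − 0.87 + 0.86).
1 − 0.87 + 0.86 = 0.99, so t = min(1, 0.99) = 0.99.
Check: 0.87 & 0.99 = max(0, 0.86) = 0.86 ≤ 0.86.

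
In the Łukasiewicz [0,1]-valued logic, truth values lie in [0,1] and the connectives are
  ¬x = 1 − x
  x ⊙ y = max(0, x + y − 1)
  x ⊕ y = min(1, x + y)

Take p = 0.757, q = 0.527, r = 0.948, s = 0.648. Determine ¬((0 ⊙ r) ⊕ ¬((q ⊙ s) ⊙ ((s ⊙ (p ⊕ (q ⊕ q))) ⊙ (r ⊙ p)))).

0 ⊙ r = max(0, 0.000 + 0.948 − 1) = max(0, -0.052) = 0.000
q ⊙ s = max(0, 0.527 + 0.648 − 1) = max(0, 0.175) = 0.175
q ⊕ q = min(1, 0.527 + 0.527) = min(1, 1.054) = 1.000
p ⊕ (q ⊕ q) = min(1, 0.757 + 1.000) = min(1, 1.757) = 1.000
s ⊙ (p ⊕ (q ⊕ q)) = max(0, 0.648 + 1.000 − 1) = max(0, 0.648) = 0.648
r ⊙ p = max(0, 0.948 + 0.757 − 1) = max(0, 0.705) = 0.705
(s ⊙ (p ⊕ (q ⊕ q))) ⊙ (r ⊙ p) = max(0, 0.648 + 0.705 − 1) = max(0, 0.353) = 0.353
(q ⊙ s) ⊙ ((s ⊙ (p ⊕ (q ⊕ q))) ⊙ (r ⊙ p)) = max(0, 0.175 + 0.353 − 1) = max(0, -0.472) = 0.000
¬((q ⊙ s) ⊙ ((s ⊙ (p ⊕ (q ⊕ q))) ⊙ (r ⊙ p))) = 1 − 0.000 = 1.000
(0 ⊙ r) ⊕ ¬((q ⊙ s) ⊙ ((s ⊙ (p ⊕ (q ⊕ q))) ⊙ (r ⊙ p))) = min(1, 0.000 + 1.000) = min(1, 1.000) = 1.000
¬((0 ⊙ r) ⊕ ¬((q ⊙ s) ⊙ ((s ⊙ (p ⊕ (q ⊕ q))) ⊙ (r ⊙ p)))) = 1 − 1.000 = 0.000

0.000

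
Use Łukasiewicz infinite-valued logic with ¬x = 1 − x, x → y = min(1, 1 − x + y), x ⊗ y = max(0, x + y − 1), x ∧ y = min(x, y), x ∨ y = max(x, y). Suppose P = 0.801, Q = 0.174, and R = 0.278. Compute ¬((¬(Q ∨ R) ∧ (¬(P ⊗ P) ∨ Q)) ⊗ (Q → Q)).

Q ∨ R = max(0.174, 0.278) = 0.278
¬(Q ∨ R) = 1 − 0.278 = 0.722
P ⊗ P = max(0, 0.801 + 0.801 − 1) = max(0, 0.602) = 0.602
¬(P ⊗ P) = 1 − 0.602 = 0.398
¬(P ⊗ P) ∨ Q = max(0.398, 0.174) = 0.398
¬(Q ∨ R) ∧ (¬(P ⊗ P) ∨ Q) = min(0.722, 0.398) = 0.398
Q → Q = min(1, 1 − 0.174 + 0.174) = min(1, 1.000) = 1.000
(¬(Q ∨ R) ∧ (¬(P ⊗ P) ∨ Q)) ⊗ (Q → Q) = max(0, 0.398 + 1.000 − 1) = max(0, 0.398) = 0.398
¬((¬(Q ∨ R) ∧ (¬(P ⊗ P) ∨ Q)) ⊗ (Q → Q)) = 1 − 0.398 = 0.602

0.602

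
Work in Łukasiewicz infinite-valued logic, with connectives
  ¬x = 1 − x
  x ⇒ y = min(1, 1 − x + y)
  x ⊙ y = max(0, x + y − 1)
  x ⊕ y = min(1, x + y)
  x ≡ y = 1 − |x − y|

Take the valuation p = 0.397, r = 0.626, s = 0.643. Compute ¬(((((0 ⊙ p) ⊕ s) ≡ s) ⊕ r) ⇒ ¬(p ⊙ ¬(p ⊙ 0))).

0 ⊙ p = max(0, 0.000 + 0.397 − 1) = max(0, -0.603) = 0.000
(0 ⊙ p) ⊕ s = min(1, 0.000 + 0.643) = min(1, 0.643) = 0.643
((0 ⊙ p) ⊕ s) ≡ s = 1 − |0.643 − 0.643| = 1 − 0.000 = 1.000
(((0 ⊙ p) ⊕ s) ≡ s) ⊕ r = min(1, 1.000 + 0.626) = min(1, 1.626) = 1.000
p ⊙ 0 = max(0, 0.397 + 0.000 − 1) = max(0, -0.603) = 0.000
¬(p ⊙ 0) = 1 − 0.000 = 1.000
p ⊙ ¬(p ⊙ 0) = max(0, 0.397 + 1.000 − 1) = max(0, 0.397) = 0.397
¬(p ⊙ ¬(p ⊙ 0)) = 1 − 0.397 = 0.603
((((0 ⊙ p) ⊕ s) ≡ s) ⊕ r) ⇒ ¬(p ⊙ ¬(p ⊙ 0)) = min(1, 1 − 1.000 + 0.603) = min(1, 0.603) = 0.603
¬(((((0 ⊙ p) ⊕ s) ≡ s) ⊕ r) ⇒ ¬(p ⊙ ¬(p ⊙ 0))) = 1 − 0.603 = 0.397

0.397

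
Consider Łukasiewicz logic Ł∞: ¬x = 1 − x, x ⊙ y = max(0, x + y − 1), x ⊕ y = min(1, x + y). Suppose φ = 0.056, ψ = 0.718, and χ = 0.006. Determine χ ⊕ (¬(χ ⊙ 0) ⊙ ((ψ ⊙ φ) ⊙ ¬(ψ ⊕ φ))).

0.006

χ ⊙ 0 = max(0, 0.006 + 0.000 − 1) = max(0, -0.994) = 0.000
¬(χ ⊙ 0) = 1 − 0.000 = 1.000
ψ ⊙ φ = max(0, 0.718 + 0.056 − 1) = max(0, -0.226) = 0.000
ψ ⊕ φ = min(1, 0.718 + 0.056) = min(1, 0.774) = 0.774
¬(ψ ⊕ φ) = 1 − 0.774 = 0.226
(ψ ⊙ φ) ⊙ ¬(ψ ⊕ φ) = max(0, 0.000 + 0.226 − 1) = max(0, -0.774) = 0.000
¬(χ ⊙ 0) ⊙ ((ψ ⊙ φ) ⊙ ¬(ψ ⊕ φ)) = max(0, 1.000 + 0.000 − 1) = max(0, 0.000) = 0.000
χ ⊕ (¬(χ ⊙ 0) ⊙ ((ψ ⊙ φ) ⊙ ¬(ψ ⊕ φ))) = min(1, 0.006 + 0.000) = min(1, 0.006) = 0.006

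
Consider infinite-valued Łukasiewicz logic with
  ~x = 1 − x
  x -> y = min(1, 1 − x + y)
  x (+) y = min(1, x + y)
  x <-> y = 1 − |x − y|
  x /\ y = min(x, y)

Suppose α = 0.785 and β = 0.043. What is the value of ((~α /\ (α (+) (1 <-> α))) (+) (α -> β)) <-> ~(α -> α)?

0.527

~α = 1 − 0.785 = 0.215
1 <-> α = 1 − |1.000 − 0.785| = 1 − 0.215 = 0.785
α (+) (1 <-> α) = min(1, 0.785 + 0.785) = min(1, 1.570) = 1.000
~α /\ (α (+) (1 <-> α)) = min(0.215, 1.000) = 0.215
α -> β = min(1, 1 − 0.785 + 0.043) = min(1, 0.258) = 0.258
(~α /\ (α (+) (1 <-> α))) (+) (α -> β) = min(1, 0.215 + 0.258) = min(1, 0.473) = 0.473
α -> α = min(1, 1 − 0.785 + 0.785) = min(1, 1.000) = 1.000
~(α -> α) = 1 − 1.000 = 0.000
((~α /\ (α (+) (1 <-> α))) (+) (α -> β)) <-> ~(α -> α) = 1 − |0.473 − 0.000| = 1 − 0.473 = 0.527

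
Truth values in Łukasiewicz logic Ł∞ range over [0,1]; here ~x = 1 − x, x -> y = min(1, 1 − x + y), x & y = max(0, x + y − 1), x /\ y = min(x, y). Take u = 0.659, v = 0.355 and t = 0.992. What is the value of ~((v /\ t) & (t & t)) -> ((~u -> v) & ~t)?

0.347

v /\ t = min(0.355, 0.992) = 0.355
t & t = max(0, 0.992 + 0.992 − 1) = max(0, 0.984) = 0.984
(v /\ t) & (t & t) = max(0, 0.355 + 0.984 − 1) = max(0, 0.339) = 0.339
~((v /\ t) & (t & t)) = 1 − 0.339 = 0.661
~u = 1 − 0.659 = 0.341
~u -> v = min(1, 1 − 0.341 + 0.355) = min(1, 1.014) = 1.000
~t = 1 − 0.992 = 0.008
(~u -> v) & ~t = max(0, 1.000 + 0.008 − 1) = max(0, 0.008) = 0.008
~((v /\ t) & (t & t)) -> ((~u -> v) & ~t) = min(1, 1 − 0.661 + 0.008) = min(1, 0.347) = 0.347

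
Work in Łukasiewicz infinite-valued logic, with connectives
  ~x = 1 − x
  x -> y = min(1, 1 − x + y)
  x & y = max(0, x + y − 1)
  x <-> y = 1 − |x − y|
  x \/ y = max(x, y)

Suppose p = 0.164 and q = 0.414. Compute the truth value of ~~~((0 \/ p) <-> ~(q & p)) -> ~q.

0 \/ p = max(0.000, 0.164) = 0.164
q & p = max(0, 0.414 + 0.164 − 1) = max(0, -0.422) = 0.000
~(q & p) = 1 − 0.000 = 1.000
(0 \/ p) <-> ~(q & p) = 1 − |0.164 − 1.000| = 1 − 0.836 = 0.164
~((0 \/ p) <-> ~(q & p)) = 1 − 0.164 = 0.836
~~((0 \/ p) <-> ~(q & p)) = 1 − 0.836 = 0.164
~~~((0 \/ p) <-> ~(q & p)) = 1 − 0.164 = 0.836
~q = 1 − 0.414 = 0.586
~~~((0 \/ p) <-> ~(q & p)) -> ~q = min(1, 1 − 0.836 + 0.586) = min(1, 0.750) = 0.750

0.750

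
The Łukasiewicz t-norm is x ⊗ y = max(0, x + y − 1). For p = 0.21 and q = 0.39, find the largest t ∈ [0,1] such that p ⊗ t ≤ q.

1.00

The residuum of the Łukasiewicz t-norm gives the supremum: min(1, 1 − 0.21 + 0.39).
1 − 0.21 + 0.39 = 1.18, so t = min(1, 1.18) = 1.00.
Check: 0.21 ⊗ 1.00 = max(0, 0.21) = 0.21 ≤ 0.39.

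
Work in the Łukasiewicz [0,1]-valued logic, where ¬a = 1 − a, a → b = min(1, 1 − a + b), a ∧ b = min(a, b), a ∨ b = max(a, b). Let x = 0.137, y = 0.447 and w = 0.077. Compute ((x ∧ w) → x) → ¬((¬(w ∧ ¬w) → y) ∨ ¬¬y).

0.476

x ∧ w = min(0.137, 0.077) = 0.077
(x ∧ w) → x = min(1, 1 − 0.077 + 0.137) = min(1, 1.060) = 1.000
¬w = 1 − 0.077 = 0.923
w ∧ ¬w = min(0.077, 0.923) = 0.077
¬(w ∧ ¬w) = 1 − 0.077 = 0.923
¬(w ∧ ¬w) → y = min(1, 1 − 0.923 + 0.447) = min(1, 0.524) = 0.524
¬y = 1 − 0.447 = 0.553
¬¬y = 1 − 0.553 = 0.447
(¬(w ∧ ¬w) → y) ∨ ¬¬y = max(0.524, 0.447) = 0.524
¬((¬(w ∧ ¬w) → y) ∨ ¬¬y) = 1 − 0.524 = 0.476
((x ∧ w) → x) → ¬((¬(w ∧ ¬w) → y) ∨ ¬¬y) = min(1, 1 − 1.000 + 0.476) = min(1, 0.476) = 0.476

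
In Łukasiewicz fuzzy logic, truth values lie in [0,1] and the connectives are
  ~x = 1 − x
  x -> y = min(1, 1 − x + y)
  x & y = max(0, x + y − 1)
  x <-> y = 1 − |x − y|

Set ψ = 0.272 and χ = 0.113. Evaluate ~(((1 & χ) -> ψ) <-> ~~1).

1 & χ = max(0, 1.000 + 0.113 − 1) = max(0, 0.113) = 0.113
(1 & χ) -> ψ = min(1, 1 − 0.113 + 0.272) = min(1, 1.159) = 1.000
~1 = 1 − 1.000 = 0.000
~~1 = 1 − 0.000 = 1.000
((1 & χ) -> ψ) <-> ~~1 = 1 − |1.000 − 1.000| = 1 − 0.000 = 1.000
~(((1 & χ) -> ψ) <-> ~~1) = 1 − 1.000 = 0.000

0.000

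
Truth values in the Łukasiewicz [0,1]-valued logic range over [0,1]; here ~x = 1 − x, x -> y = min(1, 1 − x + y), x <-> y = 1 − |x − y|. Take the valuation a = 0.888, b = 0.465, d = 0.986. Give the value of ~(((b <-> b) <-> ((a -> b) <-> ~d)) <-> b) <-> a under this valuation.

b <-> b = 1 − |0.465 − 0.465| = 1 − 0.000 = 1.000
a -> b = min(1, 1 − 0.888 + 0.465) = min(1, 0.577) = 0.577
~d = 1 − 0.986 = 0.014
(a -> b) <-> ~d = 1 − |0.577 − 0.014| = 1 − 0.563 = 0.437
(b <-> b) <-> ((a -> b) <-> ~d) = 1 − |1.000 − 0.437| = 1 − 0.563 = 0.437
((b <-> b) <-> ((a -> b) <-> ~d)) <-> b = 1 − |0.437 − 0.465| = 1 − 0.028 = 0.972
~(((b <-> b) <-> ((a -> b) <-> ~d)) <-> b) = 1 − 0.972 = 0.028
~(((b <-> b) <-> ((a -> b) <-> ~d)) <-> b) <-> a = 1 − |0.028 − 0.888| = 1 − 0.860 = 0.140

0.140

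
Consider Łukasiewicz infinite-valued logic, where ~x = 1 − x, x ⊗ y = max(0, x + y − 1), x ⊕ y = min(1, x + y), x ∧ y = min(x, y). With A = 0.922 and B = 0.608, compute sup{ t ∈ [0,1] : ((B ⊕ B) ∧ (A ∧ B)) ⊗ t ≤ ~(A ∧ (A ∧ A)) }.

B ⊕ B = min(1, 0.608 + 0.608) = min(1, 1.216) = 1.000
A ∧ B = min(0.922, 0.608) = 0.608
(B ⊕ B) ∧ (A ∧ B) = min(1.000, 0.608) = 0.608
So the left factor is (B ⊕ B) ∧ (A ∧ B) = 0.608.
A ∧ A = min(0.922, 0.922) = 0.922
A ∧ (A ∧ A) = min(0.922, 0.922) = 0.922
~(A ∧ (A ∧ A)) = 1 − 0.922 = 0.078
So the right-hand bound is ~(A ∧ (A ∧ A)) = 0.078.
The residuum of the Łukasiewicz t-norm gives the supremum: min(1, 1 − 0.608 + 0.078).
1 − 0.608 + 0.078 = 0.470, so t = min(1, 0.470) = 0.470.
Check: 0.608 ⊗ 0.470 = max(0, 0.078) = 0.078 ≤ 0.078.

0.470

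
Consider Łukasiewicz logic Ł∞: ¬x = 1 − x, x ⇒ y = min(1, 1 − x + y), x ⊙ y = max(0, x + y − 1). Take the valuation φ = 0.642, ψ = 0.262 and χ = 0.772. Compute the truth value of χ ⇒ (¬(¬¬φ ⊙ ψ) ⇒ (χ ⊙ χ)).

0.772

¬φ = 1 − 0.642 = 0.358
¬¬φ = 1 − 0.358 = 0.642
¬¬φ ⊙ ψ = max(0, 0.642 + 0.262 − 1) = max(0, -0.096) = 0.000
¬(¬¬φ ⊙ ψ) = 1 − 0.000 = 1.000
χ ⊙ χ = max(0, 0.772 + 0.772 − 1) = max(0, 0.544) = 0.544
¬(¬¬φ ⊙ ψ) ⇒ (χ ⊙ χ) = min(1, 1 − 1.000 + 0.544) = min(1, 0.544) = 0.544
χ ⇒ (¬(¬¬φ ⊙ ψ) ⇒ (χ ⊙ χ)) = min(1, 1 − 0.772 + 0.544) = min(1, 0.772) = 0.772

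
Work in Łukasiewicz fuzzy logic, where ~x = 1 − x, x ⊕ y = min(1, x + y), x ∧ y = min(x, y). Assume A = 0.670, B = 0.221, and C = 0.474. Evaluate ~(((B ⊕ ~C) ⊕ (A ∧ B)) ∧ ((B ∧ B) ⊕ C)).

~C = 1 − 0.474 = 0.526
B ⊕ ~C = min(1, 0.221 + 0.526) = min(1, 0.747) = 0.747
A ∧ B = min(0.670, 0.221) = 0.221
(B ⊕ ~C) ⊕ (A ∧ B) = min(1, 0.747 + 0.221) = min(1, 0.968) = 0.968
B ∧ B = min(0.221, 0.221) = 0.221
(B ∧ B) ⊕ C = min(1, 0.221 + 0.474) = min(1, 0.695) = 0.695
((B ⊕ ~C) ⊕ (A ∧ B)) ∧ ((B ∧ B) ⊕ C) = min(0.968, 0.695) = 0.695
~(((B ⊕ ~C) ⊕ (A ∧ B)) ∧ ((B ∧ B) ⊕ C)) = 1 − 0.695 = 0.305

0.305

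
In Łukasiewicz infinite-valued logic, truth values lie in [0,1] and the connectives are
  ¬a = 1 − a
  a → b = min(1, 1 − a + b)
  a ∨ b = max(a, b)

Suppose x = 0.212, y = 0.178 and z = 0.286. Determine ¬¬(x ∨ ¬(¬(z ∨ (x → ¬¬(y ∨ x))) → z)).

0.212

y ∨ x = max(0.178, 0.212) = 0.212
¬(y ∨ x) = 1 − 0.212 = 0.788
¬¬(y ∨ x) = 1 − 0.788 = 0.212
x → ¬¬(y ∨ x) = min(1, 1 − 0.212 + 0.212) = min(1, 1.000) = 1.000
z ∨ (x → ¬¬(y ∨ x)) = max(0.286, 1.000) = 1.000
¬(z ∨ (x → ¬¬(y ∨ x))) = 1 − 1.000 = 0.000
¬(z ∨ (x → ¬¬(y ∨ x))) → z = min(1, 1 − 0.000 + 0.286) = min(1, 1.286) = 1.000
¬(¬(z ∨ (x → ¬¬(y ∨ x))) → z) = 1 − 1.000 = 0.000
x ∨ ¬(¬(z ∨ (x → ¬¬(y ∨ x))) → z) = max(0.212, 0.000) = 0.212
¬(x ∨ ¬(¬(z ∨ (x → ¬¬(y ∨ x))) → z)) = 1 − 0.212 = 0.788
¬¬(x ∨ ¬(¬(z ∨ (x → ¬¬(y ∨ x))) → z)) = 1 − 0.788 = 0.212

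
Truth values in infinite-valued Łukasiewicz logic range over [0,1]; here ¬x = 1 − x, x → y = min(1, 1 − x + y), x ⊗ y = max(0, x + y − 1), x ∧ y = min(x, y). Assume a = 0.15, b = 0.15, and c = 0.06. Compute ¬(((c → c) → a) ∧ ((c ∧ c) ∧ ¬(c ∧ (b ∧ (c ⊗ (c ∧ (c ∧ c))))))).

c → c = min(1, 1 − 0.06 + 0.06) = min(1, 1.00) = 1.00
(c → c) → a = min(1, 1 − 1.00 + 0.15) = min(1, 0.15) = 0.15
c ∧ c = min(0.06, 0.06) = 0.06
c ∧ (c ∧ c) = min(0.06, 0.06) = 0.06
c ⊗ (c ∧ (c ∧ c)) = max(0, 0.06 + 0.06 − 1) = max(0, -0.88) = 0.00
b ∧ (c ⊗ (c ∧ (c ∧ c))) = min(0.15, 0.00) = 0.00
c ∧ (b ∧ (c ⊗ (c ∧ (c ∧ c)))) = min(0.06, 0.00) = 0.00
¬(c ∧ (b ∧ (c ⊗ (c ∧ (c ∧ c))))) = 1 − 0.00 = 1.00
(c ∧ c) ∧ ¬(c ∧ (b ∧ (c ⊗ (c ∧ (c ∧ c))))) = min(0.06, 1.00) = 0.06
((c → c) → a) ∧ ((c ∧ c) ∧ ¬(c ∧ (b ∧ (c ⊗ (c ∧ (c ∧ c)))))) = min(0.15, 0.06) = 0.06
¬(((c → c) → a) ∧ ((c ∧ c) ∧ ¬(c ∧ (b ∧ (c ⊗ (c ∧ (c ∧ c))))))) = 1 − 0.06 = 0.94

0.94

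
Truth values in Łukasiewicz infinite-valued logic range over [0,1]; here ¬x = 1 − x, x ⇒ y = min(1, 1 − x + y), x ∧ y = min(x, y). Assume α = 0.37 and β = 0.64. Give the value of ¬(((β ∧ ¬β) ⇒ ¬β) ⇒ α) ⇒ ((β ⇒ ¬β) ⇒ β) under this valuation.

¬β = 1 − 0.64 = 0.36
β ∧ ¬β = min(0.64, 0.36) = 0.36
(β ∧ ¬β) ⇒ ¬β = min(1, 1 − 0.36 + 0.36) = min(1, 1.00) = 1.00
((β ∧ ¬β) ⇒ ¬β) ⇒ α = min(1, 1 − 1.00 + 0.37) = min(1, 0.37) = 0.37
¬(((β ∧ ¬β) ⇒ ¬β) ⇒ α) = 1 − 0.37 = 0.63
β ⇒ ¬β = min(1, 1 − 0.64 + 0.36) = min(1, 0.72) = 0.72
(β ⇒ ¬β) ⇒ β = min(1, 1 − 0.72 + 0.64) = min(1, 0.92) = 0.92
¬(((β ∧ ¬β) ⇒ ¬β) ⇒ α) ⇒ ((β ⇒ ¬β) ⇒ β) = min(1, 1 − 0.63 + 0.92) = min(1, 1.29) = 1.00

1.00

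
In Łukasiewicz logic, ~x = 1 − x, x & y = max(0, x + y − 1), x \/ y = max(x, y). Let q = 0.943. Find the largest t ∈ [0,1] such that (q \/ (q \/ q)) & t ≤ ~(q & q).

0.171

q \/ q = max(0.943, 0.943) = 0.943
q \/ (q \/ q) = max(0.943, 0.943) = 0.943
So the left factor is q \/ (q \/ q) = 0.943.
q & q = max(0, 0.943 + 0.943 − 1) = max(0, 0.886) = 0.886
~(q & q) = 1 − 0.886 = 0.114
So the right-hand bound is ~(q & q) = 0.114.
The residuum of the Łukasiewicz t-norm gives the supremum: min(1, 1 − 0.943 + 0.114).
1 − 0.943 + 0.114 = 0.171, so t = min(1, 0.171) = 0.171.
Check: 0.943 & 0.171 = max(0, 0.114) = 0.114 ≤ 0.114.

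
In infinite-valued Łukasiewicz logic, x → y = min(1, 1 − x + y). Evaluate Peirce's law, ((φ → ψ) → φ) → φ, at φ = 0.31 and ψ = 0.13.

0.82

φ → ψ = min(1, 1 − 0.31 + 0.13) = min(1, 0.82) = 0.82
(φ → ψ) → φ = min(1, 1 − 0.82 + 0.31) = min(1, 0.49) = 0.49
((φ → ψ) → φ) → φ = min(1, 1 − 0.49 + 0.31) = min(1, 0.82) = 0.82
(The value 0.82 < 1 shows this instance is not satisfied; not a Ł∞-tautology in general.)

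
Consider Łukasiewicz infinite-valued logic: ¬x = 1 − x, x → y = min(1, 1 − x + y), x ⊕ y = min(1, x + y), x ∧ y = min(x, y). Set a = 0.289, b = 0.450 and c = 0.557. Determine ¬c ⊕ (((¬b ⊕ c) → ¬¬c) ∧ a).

0.732

¬c = 1 − 0.557 = 0.443
¬b = 1 − 0.450 = 0.550
¬b ⊕ c = min(1, 0.550 + 0.557) = min(1, 1.107) = 1.000
¬¬c = 1 − 0.443 = 0.557
(¬b ⊕ c) → ¬¬c = min(1, 1 − 1.000 + 0.557) = min(1, 0.557) = 0.557
((¬b ⊕ c) → ¬¬c) ∧ a = min(0.557, 0.289) = 0.289
¬c ⊕ (((¬b ⊕ c) → ¬¬c) ∧ a) = min(1, 0.443 + 0.289) = min(1, 0.732) = 0.732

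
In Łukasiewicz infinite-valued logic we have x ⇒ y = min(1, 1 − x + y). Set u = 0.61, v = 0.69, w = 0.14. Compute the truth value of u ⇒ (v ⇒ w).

v ⇒ w = min(1, 1 − 0.69 + 0.14) = min(1, 0.45) = 0.45
u ⇒ (v ⇒ w) = min(1, 1 − 0.61 + 0.45) = min(1, 0.84) = 0.84

0.84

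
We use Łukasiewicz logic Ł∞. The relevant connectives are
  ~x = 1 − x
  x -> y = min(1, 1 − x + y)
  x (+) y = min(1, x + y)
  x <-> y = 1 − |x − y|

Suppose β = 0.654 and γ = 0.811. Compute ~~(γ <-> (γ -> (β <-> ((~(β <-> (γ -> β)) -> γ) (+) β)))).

γ -> β = min(1, 1 − 0.811 + 0.654) = min(1, 0.843) = 0.843
β <-> (γ -> β) = 1 − |0.654 − 0.843| = 1 − 0.189 = 0.811
~(β <-> (γ -> β)) = 1 − 0.811 = 0.189
~(β <-> (γ -> β)) -> γ = min(1, 1 − 0.189 + 0.811) = min(1, 1.622) = 1.000
(~(β <-> (γ -> β)) -> γ) (+) β = min(1, 1.000 + 0.654) = min(1, 1.654) = 1.000
β <-> ((~(β <-> (γ -> β)) -> γ) (+) β) = 1 − |0.654 − 1.000| = 1 − 0.346 = 0.654
γ -> (β <-> ((~(β <-> (γ -> β)) -> γ) (+) β)) = min(1, 1 − 0.811 + 0.654) = min(1, 0.843) = 0.843
γ <-> (γ -> (β <-> ((~(β <-> (γ -> β)) -> γ) (+) β))) = 1 − |0.811 − 0.843| = 1 − 0.032 = 0.968
~(γ <-> (γ -> (β <-> ((~(β <-> (γ -> β)) -> γ) (+) β)))) = 1 − 0.968 = 0.032
~~(γ <-> (γ -> (β <-> ((~(β <-> (γ -> β)) -> γ) (+) β)))) = 1 − 0.032 = 0.968

0.968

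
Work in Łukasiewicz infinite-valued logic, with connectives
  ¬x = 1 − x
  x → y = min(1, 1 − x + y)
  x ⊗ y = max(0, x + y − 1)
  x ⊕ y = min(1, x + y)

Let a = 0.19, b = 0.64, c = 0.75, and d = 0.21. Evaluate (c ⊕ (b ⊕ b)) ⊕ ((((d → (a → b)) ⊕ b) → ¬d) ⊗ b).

b ⊕ b = min(1, 0.64 + 0.64) = min(1, 1.28) = 1.00
c ⊕ (b ⊕ b) = min(1, 0.75 + 1.00) = min(1, 1.75) = 1.00
a → b = min(1, 1 − 0.19 + 0.64) = min(1, 1.45) = 1.00
d → (a → b) = min(1, 1 − 0.21 + 1.00) = min(1, 1.79) = 1.00
(d → (a → b)) ⊕ b = min(1, 1.00 + 0.64) = min(1, 1.64) = 1.00
¬d = 1 − 0.21 = 0.79
((d → (a → b)) ⊕ b) → ¬d = min(1, 1 − 1.00 + 0.79) = min(1, 0.79) = 0.79
(((d → (a → b)) ⊕ b) → ¬d) ⊗ b = max(0, 0.79 + 0.64 − 1) = max(0, 0.43) = 0.43
(c ⊕ (b ⊕ b)) ⊕ ((((d → (a → b)) ⊕ b) → ¬d) ⊗ b) = min(1, 1.00 + 0.43) = min(1, 1.43) = 1.00

1.00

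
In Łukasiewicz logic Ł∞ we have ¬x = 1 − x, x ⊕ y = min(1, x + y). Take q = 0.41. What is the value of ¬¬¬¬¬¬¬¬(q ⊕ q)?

q ⊕ q = min(1, 0.41 + 0.41) = min(1, 0.82) = 0.82
¬(q ⊕ q) = 1 − 0.82 = 0.18
¬¬(q ⊕ q) = 1 − 0.18 = 0.82
¬¬¬(q ⊕ q) = 1 − 0.82 = 0.18
¬¬¬¬(q ⊕ q) = 1 − 0.18 = 0.82
¬¬¬¬¬(q ⊕ q) = 1 − 0.82 = 0.18
¬¬¬¬¬¬(q ⊕ q) = 1 − 0.18 = 0.82
¬¬¬¬¬¬¬(q ⊕ q) = 1 − 0.82 = 0.18
¬¬¬¬¬¬¬¬(q ⊕ q) = 1 − 0.18 = 0.82

0.82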